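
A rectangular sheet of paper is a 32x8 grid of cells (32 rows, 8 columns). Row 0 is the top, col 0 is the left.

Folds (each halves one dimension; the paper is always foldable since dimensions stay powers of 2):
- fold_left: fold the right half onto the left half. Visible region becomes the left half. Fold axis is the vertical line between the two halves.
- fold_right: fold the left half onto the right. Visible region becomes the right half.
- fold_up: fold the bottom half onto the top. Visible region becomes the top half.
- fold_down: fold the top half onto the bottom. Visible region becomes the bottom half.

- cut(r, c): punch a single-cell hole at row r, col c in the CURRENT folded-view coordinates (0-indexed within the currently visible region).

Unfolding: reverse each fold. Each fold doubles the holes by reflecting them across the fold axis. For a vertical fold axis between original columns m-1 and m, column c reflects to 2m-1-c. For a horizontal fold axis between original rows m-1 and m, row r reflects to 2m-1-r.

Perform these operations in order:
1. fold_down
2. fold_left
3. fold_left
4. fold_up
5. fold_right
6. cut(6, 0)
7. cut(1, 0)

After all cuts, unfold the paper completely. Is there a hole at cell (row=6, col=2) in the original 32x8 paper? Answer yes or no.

Answer: yes

Derivation:
Op 1 fold_down: fold axis h@16; visible region now rows[16,32) x cols[0,8) = 16x8
Op 2 fold_left: fold axis v@4; visible region now rows[16,32) x cols[0,4) = 16x4
Op 3 fold_left: fold axis v@2; visible region now rows[16,32) x cols[0,2) = 16x2
Op 4 fold_up: fold axis h@24; visible region now rows[16,24) x cols[0,2) = 8x2
Op 5 fold_right: fold axis v@1; visible region now rows[16,24) x cols[1,2) = 8x1
Op 6 cut(6, 0): punch at orig (22,1); cuts so far [(22, 1)]; region rows[16,24) x cols[1,2) = 8x1
Op 7 cut(1, 0): punch at orig (17,1); cuts so far [(17, 1), (22, 1)]; region rows[16,24) x cols[1,2) = 8x1
Unfold 1 (reflect across v@1): 4 holes -> [(17, 0), (17, 1), (22, 0), (22, 1)]
Unfold 2 (reflect across h@24): 8 holes -> [(17, 0), (17, 1), (22, 0), (22, 1), (25, 0), (25, 1), (30, 0), (30, 1)]
Unfold 3 (reflect across v@2): 16 holes -> [(17, 0), (17, 1), (17, 2), (17, 3), (22, 0), (22, 1), (22, 2), (22, 3), (25, 0), (25, 1), (25, 2), (25, 3), (30, 0), (30, 1), (30, 2), (30, 3)]
Unfold 4 (reflect across v@4): 32 holes -> [(17, 0), (17, 1), (17, 2), (17, 3), (17, 4), (17, 5), (17, 6), (17, 7), (22, 0), (22, 1), (22, 2), (22, 3), (22, 4), (22, 5), (22, 6), (22, 7), (25, 0), (25, 1), (25, 2), (25, 3), (25, 4), (25, 5), (25, 6), (25, 7), (30, 0), (30, 1), (30, 2), (30, 3), (30, 4), (30, 5), (30, 6), (30, 7)]
Unfold 5 (reflect across h@16): 64 holes -> [(1, 0), (1, 1), (1, 2), (1, 3), (1, 4), (1, 5), (1, 6), (1, 7), (6, 0), (6, 1), (6, 2), (6, 3), (6, 4), (6, 5), (6, 6), (6, 7), (9, 0), (9, 1), (9, 2), (9, 3), (9, 4), (9, 5), (9, 6), (9, 7), (14, 0), (14, 1), (14, 2), (14, 3), (14, 4), (14, 5), (14, 6), (14, 7), (17, 0), (17, 1), (17, 2), (17, 3), (17, 4), (17, 5), (17, 6), (17, 7), (22, 0), (22, 1), (22, 2), (22, 3), (22, 4), (22, 5), (22, 6), (22, 7), (25, 0), (25, 1), (25, 2), (25, 3), (25, 4), (25, 5), (25, 6), (25, 7), (30, 0), (30, 1), (30, 2), (30, 3), (30, 4), (30, 5), (30, 6), (30, 7)]
Holes: [(1, 0), (1, 1), (1, 2), (1, 3), (1, 4), (1, 5), (1, 6), (1, 7), (6, 0), (6, 1), (6, 2), (6, 3), (6, 4), (6, 5), (6, 6), (6, 7), (9, 0), (9, 1), (9, 2), (9, 3), (9, 4), (9, 5), (9, 6), (9, 7), (14, 0), (14, 1), (14, 2), (14, 3), (14, 4), (14, 5), (14, 6), (14, 7), (17, 0), (17, 1), (17, 2), (17, 3), (17, 4), (17, 5), (17, 6), (17, 7), (22, 0), (22, 1), (22, 2), (22, 3), (22, 4), (22, 5), (22, 6), (22, 7), (25, 0), (25, 1), (25, 2), (25, 3), (25, 4), (25, 5), (25, 6), (25, 7), (30, 0), (30, 1), (30, 2), (30, 3), (30, 4), (30, 5), (30, 6), (30, 7)]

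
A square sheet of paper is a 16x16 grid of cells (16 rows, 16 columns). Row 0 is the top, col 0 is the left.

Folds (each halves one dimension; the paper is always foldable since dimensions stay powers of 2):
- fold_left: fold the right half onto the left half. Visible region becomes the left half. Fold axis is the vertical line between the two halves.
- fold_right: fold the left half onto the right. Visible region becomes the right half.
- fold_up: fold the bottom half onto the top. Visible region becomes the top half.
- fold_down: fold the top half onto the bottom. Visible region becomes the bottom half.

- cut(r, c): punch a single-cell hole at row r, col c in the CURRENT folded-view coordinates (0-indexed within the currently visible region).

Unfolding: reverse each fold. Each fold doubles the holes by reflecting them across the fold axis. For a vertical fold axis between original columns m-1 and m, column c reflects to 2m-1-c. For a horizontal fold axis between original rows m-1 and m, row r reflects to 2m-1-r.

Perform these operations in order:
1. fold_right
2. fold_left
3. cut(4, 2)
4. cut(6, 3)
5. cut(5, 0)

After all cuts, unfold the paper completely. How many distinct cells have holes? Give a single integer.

Answer: 12

Derivation:
Op 1 fold_right: fold axis v@8; visible region now rows[0,16) x cols[8,16) = 16x8
Op 2 fold_left: fold axis v@12; visible region now rows[0,16) x cols[8,12) = 16x4
Op 3 cut(4, 2): punch at orig (4,10); cuts so far [(4, 10)]; region rows[0,16) x cols[8,12) = 16x4
Op 4 cut(6, 3): punch at orig (6,11); cuts so far [(4, 10), (6, 11)]; region rows[0,16) x cols[8,12) = 16x4
Op 5 cut(5, 0): punch at orig (5,8); cuts so far [(4, 10), (5, 8), (6, 11)]; region rows[0,16) x cols[8,12) = 16x4
Unfold 1 (reflect across v@12): 6 holes -> [(4, 10), (4, 13), (5, 8), (5, 15), (6, 11), (6, 12)]
Unfold 2 (reflect across v@8): 12 holes -> [(4, 2), (4, 5), (4, 10), (4, 13), (5, 0), (5, 7), (5, 8), (5, 15), (6, 3), (6, 4), (6, 11), (6, 12)]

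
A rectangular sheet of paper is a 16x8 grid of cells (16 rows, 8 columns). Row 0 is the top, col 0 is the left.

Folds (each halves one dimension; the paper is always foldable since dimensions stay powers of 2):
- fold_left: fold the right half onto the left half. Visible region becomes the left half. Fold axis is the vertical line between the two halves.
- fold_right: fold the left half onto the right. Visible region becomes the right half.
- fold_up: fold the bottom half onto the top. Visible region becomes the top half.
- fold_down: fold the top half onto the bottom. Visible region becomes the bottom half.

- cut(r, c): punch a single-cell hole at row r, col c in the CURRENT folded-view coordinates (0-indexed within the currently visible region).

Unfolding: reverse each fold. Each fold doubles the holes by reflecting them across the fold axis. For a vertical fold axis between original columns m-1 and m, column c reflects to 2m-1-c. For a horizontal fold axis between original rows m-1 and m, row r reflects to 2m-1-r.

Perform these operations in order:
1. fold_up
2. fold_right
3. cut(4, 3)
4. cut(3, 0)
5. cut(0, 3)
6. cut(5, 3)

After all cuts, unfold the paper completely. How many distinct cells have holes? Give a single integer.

Answer: 16

Derivation:
Op 1 fold_up: fold axis h@8; visible region now rows[0,8) x cols[0,8) = 8x8
Op 2 fold_right: fold axis v@4; visible region now rows[0,8) x cols[4,8) = 8x4
Op 3 cut(4, 3): punch at orig (4,7); cuts so far [(4, 7)]; region rows[0,8) x cols[4,8) = 8x4
Op 4 cut(3, 0): punch at orig (3,4); cuts so far [(3, 4), (4, 7)]; region rows[0,8) x cols[4,8) = 8x4
Op 5 cut(0, 3): punch at orig (0,7); cuts so far [(0, 7), (3, 4), (4, 7)]; region rows[0,8) x cols[4,8) = 8x4
Op 6 cut(5, 3): punch at orig (5,7); cuts so far [(0, 7), (3, 4), (4, 7), (5, 7)]; region rows[0,8) x cols[4,8) = 8x4
Unfold 1 (reflect across v@4): 8 holes -> [(0, 0), (0, 7), (3, 3), (3, 4), (4, 0), (4, 7), (5, 0), (5, 7)]
Unfold 2 (reflect across h@8): 16 holes -> [(0, 0), (0, 7), (3, 3), (3, 4), (4, 0), (4, 7), (5, 0), (5, 7), (10, 0), (10, 7), (11, 0), (11, 7), (12, 3), (12, 4), (15, 0), (15, 7)]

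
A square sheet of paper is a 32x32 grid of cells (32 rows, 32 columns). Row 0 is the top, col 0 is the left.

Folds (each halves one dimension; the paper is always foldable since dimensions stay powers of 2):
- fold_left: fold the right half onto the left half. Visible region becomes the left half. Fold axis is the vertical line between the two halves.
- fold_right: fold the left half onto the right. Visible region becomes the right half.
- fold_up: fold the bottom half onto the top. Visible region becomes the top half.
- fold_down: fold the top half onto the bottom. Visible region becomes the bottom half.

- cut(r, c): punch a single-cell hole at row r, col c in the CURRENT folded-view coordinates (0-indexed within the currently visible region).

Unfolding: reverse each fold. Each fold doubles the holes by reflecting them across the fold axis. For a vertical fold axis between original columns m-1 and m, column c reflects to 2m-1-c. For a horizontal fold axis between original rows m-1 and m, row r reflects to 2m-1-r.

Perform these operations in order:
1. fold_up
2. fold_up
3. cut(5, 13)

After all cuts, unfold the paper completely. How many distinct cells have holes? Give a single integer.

Answer: 4

Derivation:
Op 1 fold_up: fold axis h@16; visible region now rows[0,16) x cols[0,32) = 16x32
Op 2 fold_up: fold axis h@8; visible region now rows[0,8) x cols[0,32) = 8x32
Op 3 cut(5, 13): punch at orig (5,13); cuts so far [(5, 13)]; region rows[0,8) x cols[0,32) = 8x32
Unfold 1 (reflect across h@8): 2 holes -> [(5, 13), (10, 13)]
Unfold 2 (reflect across h@16): 4 holes -> [(5, 13), (10, 13), (21, 13), (26, 13)]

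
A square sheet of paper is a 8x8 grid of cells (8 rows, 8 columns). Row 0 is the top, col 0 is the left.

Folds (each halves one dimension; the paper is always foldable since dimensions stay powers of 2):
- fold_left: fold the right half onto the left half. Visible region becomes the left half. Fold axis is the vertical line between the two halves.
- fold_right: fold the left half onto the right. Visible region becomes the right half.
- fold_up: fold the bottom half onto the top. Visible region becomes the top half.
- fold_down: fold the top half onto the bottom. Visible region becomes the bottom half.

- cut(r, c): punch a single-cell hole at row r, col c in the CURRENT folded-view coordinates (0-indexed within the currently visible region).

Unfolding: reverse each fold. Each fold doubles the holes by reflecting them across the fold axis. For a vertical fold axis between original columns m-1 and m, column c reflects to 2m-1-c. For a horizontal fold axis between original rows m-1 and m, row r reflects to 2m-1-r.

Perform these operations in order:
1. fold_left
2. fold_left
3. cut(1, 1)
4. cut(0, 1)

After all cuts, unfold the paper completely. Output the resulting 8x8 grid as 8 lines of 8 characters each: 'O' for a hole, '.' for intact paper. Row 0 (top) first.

Answer: .OO..OO.
.OO..OO.
........
........
........
........
........
........

Derivation:
Op 1 fold_left: fold axis v@4; visible region now rows[0,8) x cols[0,4) = 8x4
Op 2 fold_left: fold axis v@2; visible region now rows[0,8) x cols[0,2) = 8x2
Op 3 cut(1, 1): punch at orig (1,1); cuts so far [(1, 1)]; region rows[0,8) x cols[0,2) = 8x2
Op 4 cut(0, 1): punch at orig (0,1); cuts so far [(0, 1), (1, 1)]; region rows[0,8) x cols[0,2) = 8x2
Unfold 1 (reflect across v@2): 4 holes -> [(0, 1), (0, 2), (1, 1), (1, 2)]
Unfold 2 (reflect across v@4): 8 holes -> [(0, 1), (0, 2), (0, 5), (0, 6), (1, 1), (1, 2), (1, 5), (1, 6)]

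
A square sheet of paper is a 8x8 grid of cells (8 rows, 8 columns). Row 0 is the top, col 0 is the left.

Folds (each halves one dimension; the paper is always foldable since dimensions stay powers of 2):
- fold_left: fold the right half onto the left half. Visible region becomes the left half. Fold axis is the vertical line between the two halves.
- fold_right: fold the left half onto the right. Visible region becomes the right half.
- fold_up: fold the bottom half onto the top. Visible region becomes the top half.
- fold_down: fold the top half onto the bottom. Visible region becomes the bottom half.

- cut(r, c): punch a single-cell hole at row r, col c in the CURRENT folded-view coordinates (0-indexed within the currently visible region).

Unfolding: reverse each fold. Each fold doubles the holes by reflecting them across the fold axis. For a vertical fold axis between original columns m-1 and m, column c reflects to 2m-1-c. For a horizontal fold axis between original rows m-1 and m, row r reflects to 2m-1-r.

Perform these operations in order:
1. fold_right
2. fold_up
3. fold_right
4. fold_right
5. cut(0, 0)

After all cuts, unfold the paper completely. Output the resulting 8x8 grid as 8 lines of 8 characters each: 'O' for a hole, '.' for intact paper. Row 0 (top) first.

Answer: OOOOOOOO
........
........
........
........
........
........
OOOOOOOO

Derivation:
Op 1 fold_right: fold axis v@4; visible region now rows[0,8) x cols[4,8) = 8x4
Op 2 fold_up: fold axis h@4; visible region now rows[0,4) x cols[4,8) = 4x4
Op 3 fold_right: fold axis v@6; visible region now rows[0,4) x cols[6,8) = 4x2
Op 4 fold_right: fold axis v@7; visible region now rows[0,4) x cols[7,8) = 4x1
Op 5 cut(0, 0): punch at orig (0,7); cuts so far [(0, 7)]; region rows[0,4) x cols[7,8) = 4x1
Unfold 1 (reflect across v@7): 2 holes -> [(0, 6), (0, 7)]
Unfold 2 (reflect across v@6): 4 holes -> [(0, 4), (0, 5), (0, 6), (0, 7)]
Unfold 3 (reflect across h@4): 8 holes -> [(0, 4), (0, 5), (0, 6), (0, 7), (7, 4), (7, 5), (7, 6), (7, 7)]
Unfold 4 (reflect across v@4): 16 holes -> [(0, 0), (0, 1), (0, 2), (0, 3), (0, 4), (0, 5), (0, 6), (0, 7), (7, 0), (7, 1), (7, 2), (7, 3), (7, 4), (7, 5), (7, 6), (7, 7)]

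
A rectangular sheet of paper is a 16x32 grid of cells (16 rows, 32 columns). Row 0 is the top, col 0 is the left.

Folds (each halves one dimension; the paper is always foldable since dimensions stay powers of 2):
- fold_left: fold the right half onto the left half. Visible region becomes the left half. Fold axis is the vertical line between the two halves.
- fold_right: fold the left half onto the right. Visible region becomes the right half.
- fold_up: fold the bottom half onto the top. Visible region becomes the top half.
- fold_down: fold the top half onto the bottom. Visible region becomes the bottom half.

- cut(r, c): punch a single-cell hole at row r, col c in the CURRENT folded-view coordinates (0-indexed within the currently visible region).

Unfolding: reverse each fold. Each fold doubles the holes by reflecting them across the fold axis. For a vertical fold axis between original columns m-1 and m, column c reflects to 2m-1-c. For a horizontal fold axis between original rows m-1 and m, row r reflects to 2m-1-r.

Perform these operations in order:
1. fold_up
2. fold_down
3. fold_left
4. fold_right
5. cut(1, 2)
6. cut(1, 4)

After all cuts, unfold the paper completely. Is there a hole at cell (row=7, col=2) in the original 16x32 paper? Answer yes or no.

Answer: no

Derivation:
Op 1 fold_up: fold axis h@8; visible region now rows[0,8) x cols[0,32) = 8x32
Op 2 fold_down: fold axis h@4; visible region now rows[4,8) x cols[0,32) = 4x32
Op 3 fold_left: fold axis v@16; visible region now rows[4,8) x cols[0,16) = 4x16
Op 4 fold_right: fold axis v@8; visible region now rows[4,8) x cols[8,16) = 4x8
Op 5 cut(1, 2): punch at orig (5,10); cuts so far [(5, 10)]; region rows[4,8) x cols[8,16) = 4x8
Op 6 cut(1, 4): punch at orig (5,12); cuts so far [(5, 10), (5, 12)]; region rows[4,8) x cols[8,16) = 4x8
Unfold 1 (reflect across v@8): 4 holes -> [(5, 3), (5, 5), (5, 10), (5, 12)]
Unfold 2 (reflect across v@16): 8 holes -> [(5, 3), (5, 5), (5, 10), (5, 12), (5, 19), (5, 21), (5, 26), (5, 28)]
Unfold 3 (reflect across h@4): 16 holes -> [(2, 3), (2, 5), (2, 10), (2, 12), (2, 19), (2, 21), (2, 26), (2, 28), (5, 3), (5, 5), (5, 10), (5, 12), (5, 19), (5, 21), (5, 26), (5, 28)]
Unfold 4 (reflect across h@8): 32 holes -> [(2, 3), (2, 5), (2, 10), (2, 12), (2, 19), (2, 21), (2, 26), (2, 28), (5, 3), (5, 5), (5, 10), (5, 12), (5, 19), (5, 21), (5, 26), (5, 28), (10, 3), (10, 5), (10, 10), (10, 12), (10, 19), (10, 21), (10, 26), (10, 28), (13, 3), (13, 5), (13, 10), (13, 12), (13, 19), (13, 21), (13, 26), (13, 28)]
Holes: [(2, 3), (2, 5), (2, 10), (2, 12), (2, 19), (2, 21), (2, 26), (2, 28), (5, 3), (5, 5), (5, 10), (5, 12), (5, 19), (5, 21), (5, 26), (5, 28), (10, 3), (10, 5), (10, 10), (10, 12), (10, 19), (10, 21), (10, 26), (10, 28), (13, 3), (13, 5), (13, 10), (13, 12), (13, 19), (13, 21), (13, 26), (13, 28)]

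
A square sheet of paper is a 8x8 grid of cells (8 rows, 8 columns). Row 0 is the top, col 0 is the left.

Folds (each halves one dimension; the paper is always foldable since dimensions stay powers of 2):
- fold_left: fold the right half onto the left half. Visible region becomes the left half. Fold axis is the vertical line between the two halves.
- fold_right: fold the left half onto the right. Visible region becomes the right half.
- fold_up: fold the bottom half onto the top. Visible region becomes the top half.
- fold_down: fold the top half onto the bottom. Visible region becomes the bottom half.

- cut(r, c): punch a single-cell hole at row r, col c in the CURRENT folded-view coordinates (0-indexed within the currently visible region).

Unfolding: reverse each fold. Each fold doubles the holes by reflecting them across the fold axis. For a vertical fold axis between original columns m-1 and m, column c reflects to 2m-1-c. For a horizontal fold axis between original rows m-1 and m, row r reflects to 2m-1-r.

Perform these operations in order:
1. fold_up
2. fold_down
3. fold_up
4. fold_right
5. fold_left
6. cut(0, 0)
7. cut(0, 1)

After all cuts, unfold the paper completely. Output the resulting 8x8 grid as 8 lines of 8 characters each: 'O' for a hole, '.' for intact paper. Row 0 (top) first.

Answer: OOOOOOOO
OOOOOOOO
OOOOOOOO
OOOOOOOO
OOOOOOOO
OOOOOOOO
OOOOOOOO
OOOOOOOO

Derivation:
Op 1 fold_up: fold axis h@4; visible region now rows[0,4) x cols[0,8) = 4x8
Op 2 fold_down: fold axis h@2; visible region now rows[2,4) x cols[0,8) = 2x8
Op 3 fold_up: fold axis h@3; visible region now rows[2,3) x cols[0,8) = 1x8
Op 4 fold_right: fold axis v@4; visible region now rows[2,3) x cols[4,8) = 1x4
Op 5 fold_left: fold axis v@6; visible region now rows[2,3) x cols[4,6) = 1x2
Op 6 cut(0, 0): punch at orig (2,4); cuts so far [(2, 4)]; region rows[2,3) x cols[4,6) = 1x2
Op 7 cut(0, 1): punch at orig (2,5); cuts so far [(2, 4), (2, 5)]; region rows[2,3) x cols[4,6) = 1x2
Unfold 1 (reflect across v@6): 4 holes -> [(2, 4), (2, 5), (2, 6), (2, 7)]
Unfold 2 (reflect across v@4): 8 holes -> [(2, 0), (2, 1), (2, 2), (2, 3), (2, 4), (2, 5), (2, 6), (2, 7)]
Unfold 3 (reflect across h@3): 16 holes -> [(2, 0), (2, 1), (2, 2), (2, 3), (2, 4), (2, 5), (2, 6), (2, 7), (3, 0), (3, 1), (3, 2), (3, 3), (3, 4), (3, 5), (3, 6), (3, 7)]
Unfold 4 (reflect across h@2): 32 holes -> [(0, 0), (0, 1), (0, 2), (0, 3), (0, 4), (0, 5), (0, 6), (0, 7), (1, 0), (1, 1), (1, 2), (1, 3), (1, 4), (1, 5), (1, 6), (1, 7), (2, 0), (2, 1), (2, 2), (2, 3), (2, 4), (2, 5), (2, 6), (2, 7), (3, 0), (3, 1), (3, 2), (3, 3), (3, 4), (3, 5), (3, 6), (3, 7)]
Unfold 5 (reflect across h@4): 64 holes -> [(0, 0), (0, 1), (0, 2), (0, 3), (0, 4), (0, 5), (0, 6), (0, 7), (1, 0), (1, 1), (1, 2), (1, 3), (1, 4), (1, 5), (1, 6), (1, 7), (2, 0), (2, 1), (2, 2), (2, 3), (2, 4), (2, 5), (2, 6), (2, 7), (3, 0), (3, 1), (3, 2), (3, 3), (3, 4), (3, 5), (3, 6), (3, 7), (4, 0), (4, 1), (4, 2), (4, 3), (4, 4), (4, 5), (4, 6), (4, 7), (5, 0), (5, 1), (5, 2), (5, 3), (5, 4), (5, 5), (5, 6), (5, 7), (6, 0), (6, 1), (6, 2), (6, 3), (6, 4), (6, 5), (6, 6), (6, 7), (7, 0), (7, 1), (7, 2), (7, 3), (7, 4), (7, 5), (7, 6), (7, 7)]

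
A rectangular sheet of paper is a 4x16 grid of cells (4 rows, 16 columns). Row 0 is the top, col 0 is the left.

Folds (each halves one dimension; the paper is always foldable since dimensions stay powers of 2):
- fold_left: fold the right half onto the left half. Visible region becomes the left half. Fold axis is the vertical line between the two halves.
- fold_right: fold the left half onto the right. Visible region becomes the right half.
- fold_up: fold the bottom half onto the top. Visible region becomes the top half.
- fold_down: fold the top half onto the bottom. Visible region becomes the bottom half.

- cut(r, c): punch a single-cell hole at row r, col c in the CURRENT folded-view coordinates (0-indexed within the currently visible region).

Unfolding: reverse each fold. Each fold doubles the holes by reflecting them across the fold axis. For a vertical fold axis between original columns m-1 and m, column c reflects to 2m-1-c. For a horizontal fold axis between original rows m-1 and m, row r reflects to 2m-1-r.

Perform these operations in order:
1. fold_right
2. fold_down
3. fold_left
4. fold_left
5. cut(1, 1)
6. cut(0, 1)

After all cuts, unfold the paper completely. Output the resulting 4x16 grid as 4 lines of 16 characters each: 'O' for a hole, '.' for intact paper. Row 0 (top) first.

Op 1 fold_right: fold axis v@8; visible region now rows[0,4) x cols[8,16) = 4x8
Op 2 fold_down: fold axis h@2; visible region now rows[2,4) x cols[8,16) = 2x8
Op 3 fold_left: fold axis v@12; visible region now rows[2,4) x cols[8,12) = 2x4
Op 4 fold_left: fold axis v@10; visible region now rows[2,4) x cols[8,10) = 2x2
Op 5 cut(1, 1): punch at orig (3,9); cuts so far [(3, 9)]; region rows[2,4) x cols[8,10) = 2x2
Op 6 cut(0, 1): punch at orig (2,9); cuts so far [(2, 9), (3, 9)]; region rows[2,4) x cols[8,10) = 2x2
Unfold 1 (reflect across v@10): 4 holes -> [(2, 9), (2, 10), (3, 9), (3, 10)]
Unfold 2 (reflect across v@12): 8 holes -> [(2, 9), (2, 10), (2, 13), (2, 14), (3, 9), (3, 10), (3, 13), (3, 14)]
Unfold 3 (reflect across h@2): 16 holes -> [(0, 9), (0, 10), (0, 13), (0, 14), (1, 9), (1, 10), (1, 13), (1, 14), (2, 9), (2, 10), (2, 13), (2, 14), (3, 9), (3, 10), (3, 13), (3, 14)]
Unfold 4 (reflect across v@8): 32 holes -> [(0, 1), (0, 2), (0, 5), (0, 6), (0, 9), (0, 10), (0, 13), (0, 14), (1, 1), (1, 2), (1, 5), (1, 6), (1, 9), (1, 10), (1, 13), (1, 14), (2, 1), (2, 2), (2, 5), (2, 6), (2, 9), (2, 10), (2, 13), (2, 14), (3, 1), (3, 2), (3, 5), (3, 6), (3, 9), (3, 10), (3, 13), (3, 14)]

Answer: .OO..OO..OO..OO.
.OO..OO..OO..OO.
.OO..OO..OO..OO.
.OO..OO..OO..OO.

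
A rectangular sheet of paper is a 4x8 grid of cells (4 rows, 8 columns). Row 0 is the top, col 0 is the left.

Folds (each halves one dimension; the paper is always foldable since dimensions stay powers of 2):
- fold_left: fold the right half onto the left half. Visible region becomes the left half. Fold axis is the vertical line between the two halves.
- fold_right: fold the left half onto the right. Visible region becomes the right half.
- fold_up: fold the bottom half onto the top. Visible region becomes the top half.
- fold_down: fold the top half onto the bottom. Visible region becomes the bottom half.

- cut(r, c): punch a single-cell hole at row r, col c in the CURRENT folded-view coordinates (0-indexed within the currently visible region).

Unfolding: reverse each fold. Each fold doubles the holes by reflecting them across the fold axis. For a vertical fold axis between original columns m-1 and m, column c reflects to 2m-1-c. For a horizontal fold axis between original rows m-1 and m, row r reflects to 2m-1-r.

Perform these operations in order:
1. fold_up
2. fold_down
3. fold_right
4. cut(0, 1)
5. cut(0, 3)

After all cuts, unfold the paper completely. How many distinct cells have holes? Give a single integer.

Op 1 fold_up: fold axis h@2; visible region now rows[0,2) x cols[0,8) = 2x8
Op 2 fold_down: fold axis h@1; visible region now rows[1,2) x cols[0,8) = 1x8
Op 3 fold_right: fold axis v@4; visible region now rows[1,2) x cols[4,8) = 1x4
Op 4 cut(0, 1): punch at orig (1,5); cuts so far [(1, 5)]; region rows[1,2) x cols[4,8) = 1x4
Op 5 cut(0, 3): punch at orig (1,7); cuts so far [(1, 5), (1, 7)]; region rows[1,2) x cols[4,8) = 1x4
Unfold 1 (reflect across v@4): 4 holes -> [(1, 0), (1, 2), (1, 5), (1, 7)]
Unfold 2 (reflect across h@1): 8 holes -> [(0, 0), (0, 2), (0, 5), (0, 7), (1, 0), (1, 2), (1, 5), (1, 7)]
Unfold 3 (reflect across h@2): 16 holes -> [(0, 0), (0, 2), (0, 5), (0, 7), (1, 0), (1, 2), (1, 5), (1, 7), (2, 0), (2, 2), (2, 5), (2, 7), (3, 0), (3, 2), (3, 5), (3, 7)]

Answer: 16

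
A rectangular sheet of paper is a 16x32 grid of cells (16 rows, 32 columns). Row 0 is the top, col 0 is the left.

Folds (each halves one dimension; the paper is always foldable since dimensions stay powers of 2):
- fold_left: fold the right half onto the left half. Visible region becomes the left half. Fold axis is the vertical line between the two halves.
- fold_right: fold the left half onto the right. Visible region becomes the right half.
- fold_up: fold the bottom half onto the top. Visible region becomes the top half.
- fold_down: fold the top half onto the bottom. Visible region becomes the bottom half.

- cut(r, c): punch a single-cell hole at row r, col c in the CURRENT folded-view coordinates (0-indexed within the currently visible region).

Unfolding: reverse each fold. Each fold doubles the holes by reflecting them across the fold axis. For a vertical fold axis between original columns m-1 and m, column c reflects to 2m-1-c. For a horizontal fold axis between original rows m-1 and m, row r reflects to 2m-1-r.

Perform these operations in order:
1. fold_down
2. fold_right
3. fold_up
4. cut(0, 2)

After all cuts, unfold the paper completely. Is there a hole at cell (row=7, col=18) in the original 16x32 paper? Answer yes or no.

Op 1 fold_down: fold axis h@8; visible region now rows[8,16) x cols[0,32) = 8x32
Op 2 fold_right: fold axis v@16; visible region now rows[8,16) x cols[16,32) = 8x16
Op 3 fold_up: fold axis h@12; visible region now rows[8,12) x cols[16,32) = 4x16
Op 4 cut(0, 2): punch at orig (8,18); cuts so far [(8, 18)]; region rows[8,12) x cols[16,32) = 4x16
Unfold 1 (reflect across h@12): 2 holes -> [(8, 18), (15, 18)]
Unfold 2 (reflect across v@16): 4 holes -> [(8, 13), (8, 18), (15, 13), (15, 18)]
Unfold 3 (reflect across h@8): 8 holes -> [(0, 13), (0, 18), (7, 13), (7, 18), (8, 13), (8, 18), (15, 13), (15, 18)]
Holes: [(0, 13), (0, 18), (7, 13), (7, 18), (8, 13), (8, 18), (15, 13), (15, 18)]

Answer: yes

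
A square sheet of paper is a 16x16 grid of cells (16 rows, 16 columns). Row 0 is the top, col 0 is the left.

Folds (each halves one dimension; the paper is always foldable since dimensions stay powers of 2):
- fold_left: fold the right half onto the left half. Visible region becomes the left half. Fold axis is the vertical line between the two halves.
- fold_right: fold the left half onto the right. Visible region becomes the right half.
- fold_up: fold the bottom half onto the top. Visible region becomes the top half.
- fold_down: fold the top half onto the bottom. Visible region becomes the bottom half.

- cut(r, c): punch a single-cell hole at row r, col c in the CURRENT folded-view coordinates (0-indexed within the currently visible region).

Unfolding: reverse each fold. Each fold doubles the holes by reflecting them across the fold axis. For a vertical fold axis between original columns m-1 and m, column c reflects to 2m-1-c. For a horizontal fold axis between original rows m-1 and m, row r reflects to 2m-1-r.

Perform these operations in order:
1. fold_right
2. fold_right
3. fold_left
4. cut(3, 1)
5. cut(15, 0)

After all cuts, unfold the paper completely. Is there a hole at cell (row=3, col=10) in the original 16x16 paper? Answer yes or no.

Answer: yes

Derivation:
Op 1 fold_right: fold axis v@8; visible region now rows[0,16) x cols[8,16) = 16x8
Op 2 fold_right: fold axis v@12; visible region now rows[0,16) x cols[12,16) = 16x4
Op 3 fold_left: fold axis v@14; visible region now rows[0,16) x cols[12,14) = 16x2
Op 4 cut(3, 1): punch at orig (3,13); cuts so far [(3, 13)]; region rows[0,16) x cols[12,14) = 16x2
Op 5 cut(15, 0): punch at orig (15,12); cuts so far [(3, 13), (15, 12)]; region rows[0,16) x cols[12,14) = 16x2
Unfold 1 (reflect across v@14): 4 holes -> [(3, 13), (3, 14), (15, 12), (15, 15)]
Unfold 2 (reflect across v@12): 8 holes -> [(3, 9), (3, 10), (3, 13), (3, 14), (15, 8), (15, 11), (15, 12), (15, 15)]
Unfold 3 (reflect across v@8): 16 holes -> [(3, 1), (3, 2), (3, 5), (3, 6), (3, 9), (3, 10), (3, 13), (3, 14), (15, 0), (15, 3), (15, 4), (15, 7), (15, 8), (15, 11), (15, 12), (15, 15)]
Holes: [(3, 1), (3, 2), (3, 5), (3, 6), (3, 9), (3, 10), (3, 13), (3, 14), (15, 0), (15, 3), (15, 4), (15, 7), (15, 8), (15, 11), (15, 12), (15, 15)]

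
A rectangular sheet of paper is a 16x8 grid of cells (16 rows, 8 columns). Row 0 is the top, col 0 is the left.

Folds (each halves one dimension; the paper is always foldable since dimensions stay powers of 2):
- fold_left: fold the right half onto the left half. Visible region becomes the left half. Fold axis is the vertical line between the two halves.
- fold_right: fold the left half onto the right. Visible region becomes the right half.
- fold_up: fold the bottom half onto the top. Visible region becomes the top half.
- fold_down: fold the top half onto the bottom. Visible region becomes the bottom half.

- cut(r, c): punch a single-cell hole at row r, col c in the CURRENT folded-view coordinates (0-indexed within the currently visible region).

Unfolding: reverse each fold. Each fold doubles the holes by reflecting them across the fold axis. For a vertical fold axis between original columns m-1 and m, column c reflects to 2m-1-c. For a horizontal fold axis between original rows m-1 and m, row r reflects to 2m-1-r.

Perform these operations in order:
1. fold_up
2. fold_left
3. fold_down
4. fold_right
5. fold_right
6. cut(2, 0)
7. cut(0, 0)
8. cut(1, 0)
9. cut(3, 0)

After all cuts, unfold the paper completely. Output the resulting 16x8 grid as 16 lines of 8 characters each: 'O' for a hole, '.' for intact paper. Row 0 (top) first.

Op 1 fold_up: fold axis h@8; visible region now rows[0,8) x cols[0,8) = 8x8
Op 2 fold_left: fold axis v@4; visible region now rows[0,8) x cols[0,4) = 8x4
Op 3 fold_down: fold axis h@4; visible region now rows[4,8) x cols[0,4) = 4x4
Op 4 fold_right: fold axis v@2; visible region now rows[4,8) x cols[2,4) = 4x2
Op 5 fold_right: fold axis v@3; visible region now rows[4,8) x cols[3,4) = 4x1
Op 6 cut(2, 0): punch at orig (6,3); cuts so far [(6, 3)]; region rows[4,8) x cols[3,4) = 4x1
Op 7 cut(0, 0): punch at orig (4,3); cuts so far [(4, 3), (6, 3)]; region rows[4,8) x cols[3,4) = 4x1
Op 8 cut(1, 0): punch at orig (5,3); cuts so far [(4, 3), (5, 3), (6, 3)]; region rows[4,8) x cols[3,4) = 4x1
Op 9 cut(3, 0): punch at orig (7,3); cuts so far [(4, 3), (5, 3), (6, 3), (7, 3)]; region rows[4,8) x cols[3,4) = 4x1
Unfold 1 (reflect across v@3): 8 holes -> [(4, 2), (4, 3), (5, 2), (5, 3), (6, 2), (6, 3), (7, 2), (7, 3)]
Unfold 2 (reflect across v@2): 16 holes -> [(4, 0), (4, 1), (4, 2), (4, 3), (5, 0), (5, 1), (5, 2), (5, 3), (6, 0), (6, 1), (6, 2), (6, 3), (7, 0), (7, 1), (7, 2), (7, 3)]
Unfold 3 (reflect across h@4): 32 holes -> [(0, 0), (0, 1), (0, 2), (0, 3), (1, 0), (1, 1), (1, 2), (1, 3), (2, 0), (2, 1), (2, 2), (2, 3), (3, 0), (3, 1), (3, 2), (3, 3), (4, 0), (4, 1), (4, 2), (4, 3), (5, 0), (5, 1), (5, 2), (5, 3), (6, 0), (6, 1), (6, 2), (6, 3), (7, 0), (7, 1), (7, 2), (7, 3)]
Unfold 4 (reflect across v@4): 64 holes -> [(0, 0), (0, 1), (0, 2), (0, 3), (0, 4), (0, 5), (0, 6), (0, 7), (1, 0), (1, 1), (1, 2), (1, 3), (1, 4), (1, 5), (1, 6), (1, 7), (2, 0), (2, 1), (2, 2), (2, 3), (2, 4), (2, 5), (2, 6), (2, 7), (3, 0), (3, 1), (3, 2), (3, 3), (3, 4), (3, 5), (3, 6), (3, 7), (4, 0), (4, 1), (4, 2), (4, 3), (4, 4), (4, 5), (4, 6), (4, 7), (5, 0), (5, 1), (5, 2), (5, 3), (5, 4), (5, 5), (5, 6), (5, 7), (6, 0), (6, 1), (6, 2), (6, 3), (6, 4), (6, 5), (6, 6), (6, 7), (7, 0), (7, 1), (7, 2), (7, 3), (7, 4), (7, 5), (7, 6), (7, 7)]
Unfold 5 (reflect across h@8): 128 holes -> [(0, 0), (0, 1), (0, 2), (0, 3), (0, 4), (0, 5), (0, 6), (0, 7), (1, 0), (1, 1), (1, 2), (1, 3), (1, 4), (1, 5), (1, 6), (1, 7), (2, 0), (2, 1), (2, 2), (2, 3), (2, 4), (2, 5), (2, 6), (2, 7), (3, 0), (3, 1), (3, 2), (3, 3), (3, 4), (3, 5), (3, 6), (3, 7), (4, 0), (4, 1), (4, 2), (4, 3), (4, 4), (4, 5), (4, 6), (4, 7), (5, 0), (5, 1), (5, 2), (5, 3), (5, 4), (5, 5), (5, 6), (5, 7), (6, 0), (6, 1), (6, 2), (6, 3), (6, 4), (6, 5), (6, 6), (6, 7), (7, 0), (7, 1), (7, 2), (7, 3), (7, 4), (7, 5), (7, 6), (7, 7), (8, 0), (8, 1), (8, 2), (8, 3), (8, 4), (8, 5), (8, 6), (8, 7), (9, 0), (9, 1), (9, 2), (9, 3), (9, 4), (9, 5), (9, 6), (9, 7), (10, 0), (10, 1), (10, 2), (10, 3), (10, 4), (10, 5), (10, 6), (10, 7), (11, 0), (11, 1), (11, 2), (11, 3), (11, 4), (11, 5), (11, 6), (11, 7), (12, 0), (12, 1), (12, 2), (12, 3), (12, 4), (12, 5), (12, 6), (12, 7), (13, 0), (13, 1), (13, 2), (13, 3), (13, 4), (13, 5), (13, 6), (13, 7), (14, 0), (14, 1), (14, 2), (14, 3), (14, 4), (14, 5), (14, 6), (14, 7), (15, 0), (15, 1), (15, 2), (15, 3), (15, 4), (15, 5), (15, 6), (15, 7)]

Answer: OOOOOOOO
OOOOOOOO
OOOOOOOO
OOOOOOOO
OOOOOOOO
OOOOOOOO
OOOOOOOO
OOOOOOOO
OOOOOOOO
OOOOOOOO
OOOOOOOO
OOOOOOOO
OOOOOOOO
OOOOOOOO
OOOOOOOO
OOOOOOOO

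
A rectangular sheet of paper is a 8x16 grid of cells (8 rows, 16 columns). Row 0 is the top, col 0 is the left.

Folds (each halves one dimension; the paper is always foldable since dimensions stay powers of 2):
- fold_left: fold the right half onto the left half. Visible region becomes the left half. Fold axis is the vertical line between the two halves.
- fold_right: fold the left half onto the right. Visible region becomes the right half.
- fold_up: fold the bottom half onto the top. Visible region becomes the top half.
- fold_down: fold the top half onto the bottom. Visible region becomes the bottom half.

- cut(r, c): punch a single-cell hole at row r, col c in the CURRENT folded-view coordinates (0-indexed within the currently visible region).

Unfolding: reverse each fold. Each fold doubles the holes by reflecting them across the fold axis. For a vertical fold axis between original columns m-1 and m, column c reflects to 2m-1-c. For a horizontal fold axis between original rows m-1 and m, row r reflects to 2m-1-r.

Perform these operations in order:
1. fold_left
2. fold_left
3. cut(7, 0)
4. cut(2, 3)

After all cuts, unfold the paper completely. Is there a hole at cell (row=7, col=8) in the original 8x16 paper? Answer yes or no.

Op 1 fold_left: fold axis v@8; visible region now rows[0,8) x cols[0,8) = 8x8
Op 2 fold_left: fold axis v@4; visible region now rows[0,8) x cols[0,4) = 8x4
Op 3 cut(7, 0): punch at orig (7,0); cuts so far [(7, 0)]; region rows[0,8) x cols[0,4) = 8x4
Op 4 cut(2, 3): punch at orig (2,3); cuts so far [(2, 3), (7, 0)]; region rows[0,8) x cols[0,4) = 8x4
Unfold 1 (reflect across v@4): 4 holes -> [(2, 3), (2, 4), (7, 0), (7, 7)]
Unfold 2 (reflect across v@8): 8 holes -> [(2, 3), (2, 4), (2, 11), (2, 12), (7, 0), (7, 7), (7, 8), (7, 15)]
Holes: [(2, 3), (2, 4), (2, 11), (2, 12), (7, 0), (7, 7), (7, 8), (7, 15)]

Answer: yes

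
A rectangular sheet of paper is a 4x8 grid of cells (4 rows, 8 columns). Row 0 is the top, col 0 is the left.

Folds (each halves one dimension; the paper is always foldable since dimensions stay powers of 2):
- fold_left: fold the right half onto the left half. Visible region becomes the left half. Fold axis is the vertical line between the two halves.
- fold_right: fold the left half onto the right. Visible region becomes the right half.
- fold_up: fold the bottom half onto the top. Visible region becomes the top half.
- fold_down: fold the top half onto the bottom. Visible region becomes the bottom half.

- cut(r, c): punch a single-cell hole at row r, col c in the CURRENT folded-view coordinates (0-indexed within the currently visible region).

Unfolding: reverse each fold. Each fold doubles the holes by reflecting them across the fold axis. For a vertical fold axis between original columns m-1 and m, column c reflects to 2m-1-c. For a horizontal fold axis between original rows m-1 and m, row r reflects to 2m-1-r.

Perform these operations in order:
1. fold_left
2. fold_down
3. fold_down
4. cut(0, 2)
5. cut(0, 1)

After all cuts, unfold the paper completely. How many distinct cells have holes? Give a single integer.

Answer: 16

Derivation:
Op 1 fold_left: fold axis v@4; visible region now rows[0,4) x cols[0,4) = 4x4
Op 2 fold_down: fold axis h@2; visible region now rows[2,4) x cols[0,4) = 2x4
Op 3 fold_down: fold axis h@3; visible region now rows[3,4) x cols[0,4) = 1x4
Op 4 cut(0, 2): punch at orig (3,2); cuts so far [(3, 2)]; region rows[3,4) x cols[0,4) = 1x4
Op 5 cut(0, 1): punch at orig (3,1); cuts so far [(3, 1), (3, 2)]; region rows[3,4) x cols[0,4) = 1x4
Unfold 1 (reflect across h@3): 4 holes -> [(2, 1), (2, 2), (3, 1), (3, 2)]
Unfold 2 (reflect across h@2): 8 holes -> [(0, 1), (0, 2), (1, 1), (1, 2), (2, 1), (2, 2), (3, 1), (3, 2)]
Unfold 3 (reflect across v@4): 16 holes -> [(0, 1), (0, 2), (0, 5), (0, 6), (1, 1), (1, 2), (1, 5), (1, 6), (2, 1), (2, 2), (2, 5), (2, 6), (3, 1), (3, 2), (3, 5), (3, 6)]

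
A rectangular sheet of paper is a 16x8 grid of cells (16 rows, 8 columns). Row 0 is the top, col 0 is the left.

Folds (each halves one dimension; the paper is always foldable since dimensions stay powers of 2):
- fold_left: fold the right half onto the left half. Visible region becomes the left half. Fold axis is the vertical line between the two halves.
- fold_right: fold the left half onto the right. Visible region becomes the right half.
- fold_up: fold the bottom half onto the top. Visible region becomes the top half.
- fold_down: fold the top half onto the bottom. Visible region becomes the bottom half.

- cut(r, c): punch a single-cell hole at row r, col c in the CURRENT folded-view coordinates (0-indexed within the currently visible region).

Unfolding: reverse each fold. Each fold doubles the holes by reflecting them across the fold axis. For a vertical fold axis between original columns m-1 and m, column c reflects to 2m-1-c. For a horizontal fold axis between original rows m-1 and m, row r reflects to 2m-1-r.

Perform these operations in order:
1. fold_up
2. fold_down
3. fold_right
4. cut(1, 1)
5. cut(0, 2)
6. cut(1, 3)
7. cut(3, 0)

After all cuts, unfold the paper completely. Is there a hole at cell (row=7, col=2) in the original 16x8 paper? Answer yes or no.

Op 1 fold_up: fold axis h@8; visible region now rows[0,8) x cols[0,8) = 8x8
Op 2 fold_down: fold axis h@4; visible region now rows[4,8) x cols[0,8) = 4x8
Op 3 fold_right: fold axis v@4; visible region now rows[4,8) x cols[4,8) = 4x4
Op 4 cut(1, 1): punch at orig (5,5); cuts so far [(5, 5)]; region rows[4,8) x cols[4,8) = 4x4
Op 5 cut(0, 2): punch at orig (4,6); cuts so far [(4, 6), (5, 5)]; region rows[4,8) x cols[4,8) = 4x4
Op 6 cut(1, 3): punch at orig (5,7); cuts so far [(4, 6), (5, 5), (5, 7)]; region rows[4,8) x cols[4,8) = 4x4
Op 7 cut(3, 0): punch at orig (7,4); cuts so far [(4, 6), (5, 5), (5, 7), (7, 4)]; region rows[4,8) x cols[4,8) = 4x4
Unfold 1 (reflect across v@4): 8 holes -> [(4, 1), (4, 6), (5, 0), (5, 2), (5, 5), (5, 7), (7, 3), (7, 4)]
Unfold 2 (reflect across h@4): 16 holes -> [(0, 3), (0, 4), (2, 0), (2, 2), (2, 5), (2, 7), (3, 1), (3, 6), (4, 1), (4, 6), (5, 0), (5, 2), (5, 5), (5, 7), (7, 3), (7, 4)]
Unfold 3 (reflect across h@8): 32 holes -> [(0, 3), (0, 4), (2, 0), (2, 2), (2, 5), (2, 7), (3, 1), (3, 6), (4, 1), (4, 6), (5, 0), (5, 2), (5, 5), (5, 7), (7, 3), (7, 4), (8, 3), (8, 4), (10, 0), (10, 2), (10, 5), (10, 7), (11, 1), (11, 6), (12, 1), (12, 6), (13, 0), (13, 2), (13, 5), (13, 7), (15, 3), (15, 4)]
Holes: [(0, 3), (0, 4), (2, 0), (2, 2), (2, 5), (2, 7), (3, 1), (3, 6), (4, 1), (4, 6), (5, 0), (5, 2), (5, 5), (5, 7), (7, 3), (7, 4), (8, 3), (8, 4), (10, 0), (10, 2), (10, 5), (10, 7), (11, 1), (11, 6), (12, 1), (12, 6), (13, 0), (13, 2), (13, 5), (13, 7), (15, 3), (15, 4)]

Answer: no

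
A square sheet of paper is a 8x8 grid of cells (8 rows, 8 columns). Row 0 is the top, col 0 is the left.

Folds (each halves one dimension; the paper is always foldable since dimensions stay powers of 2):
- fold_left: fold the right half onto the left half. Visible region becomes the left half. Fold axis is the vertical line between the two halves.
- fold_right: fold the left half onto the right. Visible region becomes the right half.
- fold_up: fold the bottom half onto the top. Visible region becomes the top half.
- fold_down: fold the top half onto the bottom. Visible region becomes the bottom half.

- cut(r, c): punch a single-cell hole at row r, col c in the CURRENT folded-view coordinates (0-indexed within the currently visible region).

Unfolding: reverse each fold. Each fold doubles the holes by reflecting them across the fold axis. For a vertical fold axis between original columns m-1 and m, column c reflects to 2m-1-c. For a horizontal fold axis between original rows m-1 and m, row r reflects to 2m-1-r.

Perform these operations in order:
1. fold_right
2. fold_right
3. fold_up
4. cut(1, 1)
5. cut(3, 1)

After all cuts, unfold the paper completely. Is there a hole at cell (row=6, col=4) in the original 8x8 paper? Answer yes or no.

Op 1 fold_right: fold axis v@4; visible region now rows[0,8) x cols[4,8) = 8x4
Op 2 fold_right: fold axis v@6; visible region now rows[0,8) x cols[6,8) = 8x2
Op 3 fold_up: fold axis h@4; visible region now rows[0,4) x cols[6,8) = 4x2
Op 4 cut(1, 1): punch at orig (1,7); cuts so far [(1, 7)]; region rows[0,4) x cols[6,8) = 4x2
Op 5 cut(3, 1): punch at orig (3,7); cuts so far [(1, 7), (3, 7)]; region rows[0,4) x cols[6,8) = 4x2
Unfold 1 (reflect across h@4): 4 holes -> [(1, 7), (3, 7), (4, 7), (6, 7)]
Unfold 2 (reflect across v@6): 8 holes -> [(1, 4), (1, 7), (3, 4), (3, 7), (4, 4), (4, 7), (6, 4), (6, 7)]
Unfold 3 (reflect across v@4): 16 holes -> [(1, 0), (1, 3), (1, 4), (1, 7), (3, 0), (3, 3), (3, 4), (3, 7), (4, 0), (4, 3), (4, 4), (4, 7), (6, 0), (6, 3), (6, 4), (6, 7)]
Holes: [(1, 0), (1, 3), (1, 4), (1, 7), (3, 0), (3, 3), (3, 4), (3, 7), (4, 0), (4, 3), (4, 4), (4, 7), (6, 0), (6, 3), (6, 4), (6, 7)]

Answer: yes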